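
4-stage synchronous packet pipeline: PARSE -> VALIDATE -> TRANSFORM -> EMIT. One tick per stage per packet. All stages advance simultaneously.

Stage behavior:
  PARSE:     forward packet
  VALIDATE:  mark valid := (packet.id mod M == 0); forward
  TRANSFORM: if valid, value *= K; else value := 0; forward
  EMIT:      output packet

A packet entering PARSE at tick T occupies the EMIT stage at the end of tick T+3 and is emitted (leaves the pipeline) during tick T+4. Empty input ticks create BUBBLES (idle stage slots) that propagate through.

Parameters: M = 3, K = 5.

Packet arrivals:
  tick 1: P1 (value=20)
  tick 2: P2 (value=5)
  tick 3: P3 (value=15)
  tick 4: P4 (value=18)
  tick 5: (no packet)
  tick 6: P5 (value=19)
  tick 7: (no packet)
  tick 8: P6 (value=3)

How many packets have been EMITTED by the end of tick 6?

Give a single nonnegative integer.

Answer: 2

Derivation:
Tick 1: [PARSE:P1(v=20,ok=F), VALIDATE:-, TRANSFORM:-, EMIT:-] out:-; in:P1
Tick 2: [PARSE:P2(v=5,ok=F), VALIDATE:P1(v=20,ok=F), TRANSFORM:-, EMIT:-] out:-; in:P2
Tick 3: [PARSE:P3(v=15,ok=F), VALIDATE:P2(v=5,ok=F), TRANSFORM:P1(v=0,ok=F), EMIT:-] out:-; in:P3
Tick 4: [PARSE:P4(v=18,ok=F), VALIDATE:P3(v=15,ok=T), TRANSFORM:P2(v=0,ok=F), EMIT:P1(v=0,ok=F)] out:-; in:P4
Tick 5: [PARSE:-, VALIDATE:P4(v=18,ok=F), TRANSFORM:P3(v=75,ok=T), EMIT:P2(v=0,ok=F)] out:P1(v=0); in:-
Tick 6: [PARSE:P5(v=19,ok=F), VALIDATE:-, TRANSFORM:P4(v=0,ok=F), EMIT:P3(v=75,ok=T)] out:P2(v=0); in:P5
Emitted by tick 6: ['P1', 'P2']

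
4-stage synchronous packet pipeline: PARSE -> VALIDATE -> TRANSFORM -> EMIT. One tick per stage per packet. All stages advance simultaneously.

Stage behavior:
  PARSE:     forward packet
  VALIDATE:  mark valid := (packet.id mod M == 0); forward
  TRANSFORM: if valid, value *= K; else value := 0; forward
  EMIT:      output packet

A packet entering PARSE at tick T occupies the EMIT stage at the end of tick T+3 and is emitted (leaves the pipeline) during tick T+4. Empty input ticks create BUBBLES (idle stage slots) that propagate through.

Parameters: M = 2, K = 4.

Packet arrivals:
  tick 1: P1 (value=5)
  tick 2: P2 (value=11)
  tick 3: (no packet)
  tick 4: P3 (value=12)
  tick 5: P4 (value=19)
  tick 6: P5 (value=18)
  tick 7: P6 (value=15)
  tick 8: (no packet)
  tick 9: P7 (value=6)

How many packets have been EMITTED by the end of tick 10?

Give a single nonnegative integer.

Tick 1: [PARSE:P1(v=5,ok=F), VALIDATE:-, TRANSFORM:-, EMIT:-] out:-; in:P1
Tick 2: [PARSE:P2(v=11,ok=F), VALIDATE:P1(v=5,ok=F), TRANSFORM:-, EMIT:-] out:-; in:P2
Tick 3: [PARSE:-, VALIDATE:P2(v=11,ok=T), TRANSFORM:P1(v=0,ok=F), EMIT:-] out:-; in:-
Tick 4: [PARSE:P3(v=12,ok=F), VALIDATE:-, TRANSFORM:P2(v=44,ok=T), EMIT:P1(v=0,ok=F)] out:-; in:P3
Tick 5: [PARSE:P4(v=19,ok=F), VALIDATE:P3(v=12,ok=F), TRANSFORM:-, EMIT:P2(v=44,ok=T)] out:P1(v=0); in:P4
Tick 6: [PARSE:P5(v=18,ok=F), VALIDATE:P4(v=19,ok=T), TRANSFORM:P3(v=0,ok=F), EMIT:-] out:P2(v=44); in:P5
Tick 7: [PARSE:P6(v=15,ok=F), VALIDATE:P5(v=18,ok=F), TRANSFORM:P4(v=76,ok=T), EMIT:P3(v=0,ok=F)] out:-; in:P6
Tick 8: [PARSE:-, VALIDATE:P6(v=15,ok=T), TRANSFORM:P5(v=0,ok=F), EMIT:P4(v=76,ok=T)] out:P3(v=0); in:-
Tick 9: [PARSE:P7(v=6,ok=F), VALIDATE:-, TRANSFORM:P6(v=60,ok=T), EMIT:P5(v=0,ok=F)] out:P4(v=76); in:P7
Tick 10: [PARSE:-, VALIDATE:P7(v=6,ok=F), TRANSFORM:-, EMIT:P6(v=60,ok=T)] out:P5(v=0); in:-
Emitted by tick 10: ['P1', 'P2', 'P3', 'P4', 'P5']

Answer: 5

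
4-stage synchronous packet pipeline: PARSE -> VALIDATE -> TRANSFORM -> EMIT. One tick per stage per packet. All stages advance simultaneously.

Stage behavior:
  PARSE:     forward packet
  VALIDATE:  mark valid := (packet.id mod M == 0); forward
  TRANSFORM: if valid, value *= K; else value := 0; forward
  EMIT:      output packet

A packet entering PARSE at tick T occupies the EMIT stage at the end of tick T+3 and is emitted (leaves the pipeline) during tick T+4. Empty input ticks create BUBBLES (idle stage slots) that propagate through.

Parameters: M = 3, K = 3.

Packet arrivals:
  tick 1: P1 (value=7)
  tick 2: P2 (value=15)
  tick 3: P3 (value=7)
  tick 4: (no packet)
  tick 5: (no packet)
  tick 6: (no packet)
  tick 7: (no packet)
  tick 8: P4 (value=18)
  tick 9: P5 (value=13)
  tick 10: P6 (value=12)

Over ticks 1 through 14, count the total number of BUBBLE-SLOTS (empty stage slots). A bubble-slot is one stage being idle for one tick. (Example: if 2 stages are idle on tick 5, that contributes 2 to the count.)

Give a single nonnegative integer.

Answer: 32

Derivation:
Tick 1: [PARSE:P1(v=7,ok=F), VALIDATE:-, TRANSFORM:-, EMIT:-] out:-; bubbles=3
Tick 2: [PARSE:P2(v=15,ok=F), VALIDATE:P1(v=7,ok=F), TRANSFORM:-, EMIT:-] out:-; bubbles=2
Tick 3: [PARSE:P3(v=7,ok=F), VALIDATE:P2(v=15,ok=F), TRANSFORM:P1(v=0,ok=F), EMIT:-] out:-; bubbles=1
Tick 4: [PARSE:-, VALIDATE:P3(v=7,ok=T), TRANSFORM:P2(v=0,ok=F), EMIT:P1(v=0,ok=F)] out:-; bubbles=1
Tick 5: [PARSE:-, VALIDATE:-, TRANSFORM:P3(v=21,ok=T), EMIT:P2(v=0,ok=F)] out:P1(v=0); bubbles=2
Tick 6: [PARSE:-, VALIDATE:-, TRANSFORM:-, EMIT:P3(v=21,ok=T)] out:P2(v=0); bubbles=3
Tick 7: [PARSE:-, VALIDATE:-, TRANSFORM:-, EMIT:-] out:P3(v=21); bubbles=4
Tick 8: [PARSE:P4(v=18,ok=F), VALIDATE:-, TRANSFORM:-, EMIT:-] out:-; bubbles=3
Tick 9: [PARSE:P5(v=13,ok=F), VALIDATE:P4(v=18,ok=F), TRANSFORM:-, EMIT:-] out:-; bubbles=2
Tick 10: [PARSE:P6(v=12,ok=F), VALIDATE:P5(v=13,ok=F), TRANSFORM:P4(v=0,ok=F), EMIT:-] out:-; bubbles=1
Tick 11: [PARSE:-, VALIDATE:P6(v=12,ok=T), TRANSFORM:P5(v=0,ok=F), EMIT:P4(v=0,ok=F)] out:-; bubbles=1
Tick 12: [PARSE:-, VALIDATE:-, TRANSFORM:P6(v=36,ok=T), EMIT:P5(v=0,ok=F)] out:P4(v=0); bubbles=2
Tick 13: [PARSE:-, VALIDATE:-, TRANSFORM:-, EMIT:P6(v=36,ok=T)] out:P5(v=0); bubbles=3
Tick 14: [PARSE:-, VALIDATE:-, TRANSFORM:-, EMIT:-] out:P6(v=36); bubbles=4
Total bubble-slots: 32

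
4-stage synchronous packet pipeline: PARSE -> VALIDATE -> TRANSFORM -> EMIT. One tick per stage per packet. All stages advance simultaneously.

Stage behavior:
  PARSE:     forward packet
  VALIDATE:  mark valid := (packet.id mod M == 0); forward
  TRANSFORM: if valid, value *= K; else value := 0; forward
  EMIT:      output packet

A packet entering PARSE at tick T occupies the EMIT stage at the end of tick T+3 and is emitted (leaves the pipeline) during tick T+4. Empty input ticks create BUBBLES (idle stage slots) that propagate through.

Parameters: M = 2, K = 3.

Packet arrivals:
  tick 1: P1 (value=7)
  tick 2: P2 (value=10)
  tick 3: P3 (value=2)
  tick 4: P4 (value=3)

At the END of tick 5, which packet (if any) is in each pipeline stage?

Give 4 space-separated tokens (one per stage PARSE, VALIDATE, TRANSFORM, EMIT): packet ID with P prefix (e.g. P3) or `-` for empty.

Tick 1: [PARSE:P1(v=7,ok=F), VALIDATE:-, TRANSFORM:-, EMIT:-] out:-; in:P1
Tick 2: [PARSE:P2(v=10,ok=F), VALIDATE:P1(v=7,ok=F), TRANSFORM:-, EMIT:-] out:-; in:P2
Tick 3: [PARSE:P3(v=2,ok=F), VALIDATE:P2(v=10,ok=T), TRANSFORM:P1(v=0,ok=F), EMIT:-] out:-; in:P3
Tick 4: [PARSE:P4(v=3,ok=F), VALIDATE:P3(v=2,ok=F), TRANSFORM:P2(v=30,ok=T), EMIT:P1(v=0,ok=F)] out:-; in:P4
Tick 5: [PARSE:-, VALIDATE:P4(v=3,ok=T), TRANSFORM:P3(v=0,ok=F), EMIT:P2(v=30,ok=T)] out:P1(v=0); in:-
At end of tick 5: ['-', 'P4', 'P3', 'P2']

Answer: - P4 P3 P2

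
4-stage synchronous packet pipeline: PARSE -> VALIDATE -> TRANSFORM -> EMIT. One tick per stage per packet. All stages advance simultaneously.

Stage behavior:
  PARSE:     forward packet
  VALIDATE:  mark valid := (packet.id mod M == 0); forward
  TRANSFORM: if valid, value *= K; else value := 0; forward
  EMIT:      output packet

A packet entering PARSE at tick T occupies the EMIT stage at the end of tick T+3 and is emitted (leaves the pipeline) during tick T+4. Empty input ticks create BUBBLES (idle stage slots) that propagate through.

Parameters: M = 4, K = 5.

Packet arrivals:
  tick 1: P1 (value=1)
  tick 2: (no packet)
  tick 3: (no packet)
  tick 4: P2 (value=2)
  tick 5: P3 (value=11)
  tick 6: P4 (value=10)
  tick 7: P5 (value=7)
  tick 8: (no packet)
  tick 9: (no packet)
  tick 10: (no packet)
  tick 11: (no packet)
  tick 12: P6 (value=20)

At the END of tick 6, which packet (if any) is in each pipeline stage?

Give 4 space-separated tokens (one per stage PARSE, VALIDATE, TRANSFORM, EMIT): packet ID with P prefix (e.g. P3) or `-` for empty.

Tick 1: [PARSE:P1(v=1,ok=F), VALIDATE:-, TRANSFORM:-, EMIT:-] out:-; in:P1
Tick 2: [PARSE:-, VALIDATE:P1(v=1,ok=F), TRANSFORM:-, EMIT:-] out:-; in:-
Tick 3: [PARSE:-, VALIDATE:-, TRANSFORM:P1(v=0,ok=F), EMIT:-] out:-; in:-
Tick 4: [PARSE:P2(v=2,ok=F), VALIDATE:-, TRANSFORM:-, EMIT:P1(v=0,ok=F)] out:-; in:P2
Tick 5: [PARSE:P3(v=11,ok=F), VALIDATE:P2(v=2,ok=F), TRANSFORM:-, EMIT:-] out:P1(v=0); in:P3
Tick 6: [PARSE:P4(v=10,ok=F), VALIDATE:P3(v=11,ok=F), TRANSFORM:P2(v=0,ok=F), EMIT:-] out:-; in:P4
At end of tick 6: ['P4', 'P3', 'P2', '-']

Answer: P4 P3 P2 -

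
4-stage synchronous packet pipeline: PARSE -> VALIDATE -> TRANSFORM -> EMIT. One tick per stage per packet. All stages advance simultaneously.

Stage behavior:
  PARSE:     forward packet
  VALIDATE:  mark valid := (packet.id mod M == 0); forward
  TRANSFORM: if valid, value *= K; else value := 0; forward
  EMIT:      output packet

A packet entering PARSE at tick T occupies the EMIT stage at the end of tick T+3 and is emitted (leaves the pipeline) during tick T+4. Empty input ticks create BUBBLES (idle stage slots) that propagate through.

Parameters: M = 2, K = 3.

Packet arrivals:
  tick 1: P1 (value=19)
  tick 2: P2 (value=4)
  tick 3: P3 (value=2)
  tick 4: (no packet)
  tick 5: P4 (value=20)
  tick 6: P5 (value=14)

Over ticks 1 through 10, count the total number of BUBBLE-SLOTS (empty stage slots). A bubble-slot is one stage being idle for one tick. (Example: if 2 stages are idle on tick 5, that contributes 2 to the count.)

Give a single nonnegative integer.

Answer: 20

Derivation:
Tick 1: [PARSE:P1(v=19,ok=F), VALIDATE:-, TRANSFORM:-, EMIT:-] out:-; bubbles=3
Tick 2: [PARSE:P2(v=4,ok=F), VALIDATE:P1(v=19,ok=F), TRANSFORM:-, EMIT:-] out:-; bubbles=2
Tick 3: [PARSE:P3(v=2,ok=F), VALIDATE:P2(v=4,ok=T), TRANSFORM:P1(v=0,ok=F), EMIT:-] out:-; bubbles=1
Tick 4: [PARSE:-, VALIDATE:P3(v=2,ok=F), TRANSFORM:P2(v=12,ok=T), EMIT:P1(v=0,ok=F)] out:-; bubbles=1
Tick 5: [PARSE:P4(v=20,ok=F), VALIDATE:-, TRANSFORM:P3(v=0,ok=F), EMIT:P2(v=12,ok=T)] out:P1(v=0); bubbles=1
Tick 6: [PARSE:P5(v=14,ok=F), VALIDATE:P4(v=20,ok=T), TRANSFORM:-, EMIT:P3(v=0,ok=F)] out:P2(v=12); bubbles=1
Tick 7: [PARSE:-, VALIDATE:P5(v=14,ok=F), TRANSFORM:P4(v=60,ok=T), EMIT:-] out:P3(v=0); bubbles=2
Tick 8: [PARSE:-, VALIDATE:-, TRANSFORM:P5(v=0,ok=F), EMIT:P4(v=60,ok=T)] out:-; bubbles=2
Tick 9: [PARSE:-, VALIDATE:-, TRANSFORM:-, EMIT:P5(v=0,ok=F)] out:P4(v=60); bubbles=3
Tick 10: [PARSE:-, VALIDATE:-, TRANSFORM:-, EMIT:-] out:P5(v=0); bubbles=4
Total bubble-slots: 20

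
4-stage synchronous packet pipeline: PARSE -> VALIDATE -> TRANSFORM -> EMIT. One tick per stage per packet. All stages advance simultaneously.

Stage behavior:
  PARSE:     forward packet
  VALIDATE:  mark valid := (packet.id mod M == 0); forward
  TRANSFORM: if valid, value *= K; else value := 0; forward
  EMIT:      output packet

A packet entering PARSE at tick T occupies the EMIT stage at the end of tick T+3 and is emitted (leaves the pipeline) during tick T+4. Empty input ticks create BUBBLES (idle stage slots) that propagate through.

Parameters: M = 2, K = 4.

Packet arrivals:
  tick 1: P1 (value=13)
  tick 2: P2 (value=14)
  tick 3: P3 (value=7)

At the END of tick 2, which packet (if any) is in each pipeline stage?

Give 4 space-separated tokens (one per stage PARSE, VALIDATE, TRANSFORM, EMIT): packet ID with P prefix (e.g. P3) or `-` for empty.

Answer: P2 P1 - -

Derivation:
Tick 1: [PARSE:P1(v=13,ok=F), VALIDATE:-, TRANSFORM:-, EMIT:-] out:-; in:P1
Tick 2: [PARSE:P2(v=14,ok=F), VALIDATE:P1(v=13,ok=F), TRANSFORM:-, EMIT:-] out:-; in:P2
At end of tick 2: ['P2', 'P1', '-', '-']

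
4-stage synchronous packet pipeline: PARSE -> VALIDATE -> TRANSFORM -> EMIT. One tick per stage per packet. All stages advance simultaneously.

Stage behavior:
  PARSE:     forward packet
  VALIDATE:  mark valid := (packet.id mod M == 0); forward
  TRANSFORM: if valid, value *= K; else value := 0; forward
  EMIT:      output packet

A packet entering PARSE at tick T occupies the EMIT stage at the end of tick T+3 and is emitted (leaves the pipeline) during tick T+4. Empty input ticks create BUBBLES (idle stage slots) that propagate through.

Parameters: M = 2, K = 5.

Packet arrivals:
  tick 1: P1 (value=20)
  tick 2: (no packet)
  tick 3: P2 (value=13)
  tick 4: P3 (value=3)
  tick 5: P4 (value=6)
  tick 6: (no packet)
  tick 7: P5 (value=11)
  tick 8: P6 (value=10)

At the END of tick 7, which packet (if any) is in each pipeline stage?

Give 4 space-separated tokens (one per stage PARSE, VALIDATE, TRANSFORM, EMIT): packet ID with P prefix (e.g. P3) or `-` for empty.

Tick 1: [PARSE:P1(v=20,ok=F), VALIDATE:-, TRANSFORM:-, EMIT:-] out:-; in:P1
Tick 2: [PARSE:-, VALIDATE:P1(v=20,ok=F), TRANSFORM:-, EMIT:-] out:-; in:-
Tick 3: [PARSE:P2(v=13,ok=F), VALIDATE:-, TRANSFORM:P1(v=0,ok=F), EMIT:-] out:-; in:P2
Tick 4: [PARSE:P3(v=3,ok=F), VALIDATE:P2(v=13,ok=T), TRANSFORM:-, EMIT:P1(v=0,ok=F)] out:-; in:P3
Tick 5: [PARSE:P4(v=6,ok=F), VALIDATE:P3(v=3,ok=F), TRANSFORM:P2(v=65,ok=T), EMIT:-] out:P1(v=0); in:P4
Tick 6: [PARSE:-, VALIDATE:P4(v=6,ok=T), TRANSFORM:P3(v=0,ok=F), EMIT:P2(v=65,ok=T)] out:-; in:-
Tick 7: [PARSE:P5(v=11,ok=F), VALIDATE:-, TRANSFORM:P4(v=30,ok=T), EMIT:P3(v=0,ok=F)] out:P2(v=65); in:P5
At end of tick 7: ['P5', '-', 'P4', 'P3']

Answer: P5 - P4 P3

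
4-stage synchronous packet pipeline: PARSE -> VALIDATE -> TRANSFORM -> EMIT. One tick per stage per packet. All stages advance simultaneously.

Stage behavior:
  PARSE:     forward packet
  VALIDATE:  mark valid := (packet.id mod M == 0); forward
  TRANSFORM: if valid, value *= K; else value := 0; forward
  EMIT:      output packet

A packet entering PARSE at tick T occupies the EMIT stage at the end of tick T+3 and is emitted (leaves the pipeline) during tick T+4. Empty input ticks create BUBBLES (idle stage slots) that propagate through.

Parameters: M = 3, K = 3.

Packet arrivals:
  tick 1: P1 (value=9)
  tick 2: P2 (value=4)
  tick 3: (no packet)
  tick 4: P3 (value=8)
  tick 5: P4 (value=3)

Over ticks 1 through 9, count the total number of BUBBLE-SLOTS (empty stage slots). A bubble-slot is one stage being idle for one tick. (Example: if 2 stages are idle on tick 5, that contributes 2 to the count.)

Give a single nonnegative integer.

Answer: 20

Derivation:
Tick 1: [PARSE:P1(v=9,ok=F), VALIDATE:-, TRANSFORM:-, EMIT:-] out:-; bubbles=3
Tick 2: [PARSE:P2(v=4,ok=F), VALIDATE:P1(v=9,ok=F), TRANSFORM:-, EMIT:-] out:-; bubbles=2
Tick 3: [PARSE:-, VALIDATE:P2(v=4,ok=F), TRANSFORM:P1(v=0,ok=F), EMIT:-] out:-; bubbles=2
Tick 4: [PARSE:P3(v=8,ok=F), VALIDATE:-, TRANSFORM:P2(v=0,ok=F), EMIT:P1(v=0,ok=F)] out:-; bubbles=1
Tick 5: [PARSE:P4(v=3,ok=F), VALIDATE:P3(v=8,ok=T), TRANSFORM:-, EMIT:P2(v=0,ok=F)] out:P1(v=0); bubbles=1
Tick 6: [PARSE:-, VALIDATE:P4(v=3,ok=F), TRANSFORM:P3(v=24,ok=T), EMIT:-] out:P2(v=0); bubbles=2
Tick 7: [PARSE:-, VALIDATE:-, TRANSFORM:P4(v=0,ok=F), EMIT:P3(v=24,ok=T)] out:-; bubbles=2
Tick 8: [PARSE:-, VALIDATE:-, TRANSFORM:-, EMIT:P4(v=0,ok=F)] out:P3(v=24); bubbles=3
Tick 9: [PARSE:-, VALIDATE:-, TRANSFORM:-, EMIT:-] out:P4(v=0); bubbles=4
Total bubble-slots: 20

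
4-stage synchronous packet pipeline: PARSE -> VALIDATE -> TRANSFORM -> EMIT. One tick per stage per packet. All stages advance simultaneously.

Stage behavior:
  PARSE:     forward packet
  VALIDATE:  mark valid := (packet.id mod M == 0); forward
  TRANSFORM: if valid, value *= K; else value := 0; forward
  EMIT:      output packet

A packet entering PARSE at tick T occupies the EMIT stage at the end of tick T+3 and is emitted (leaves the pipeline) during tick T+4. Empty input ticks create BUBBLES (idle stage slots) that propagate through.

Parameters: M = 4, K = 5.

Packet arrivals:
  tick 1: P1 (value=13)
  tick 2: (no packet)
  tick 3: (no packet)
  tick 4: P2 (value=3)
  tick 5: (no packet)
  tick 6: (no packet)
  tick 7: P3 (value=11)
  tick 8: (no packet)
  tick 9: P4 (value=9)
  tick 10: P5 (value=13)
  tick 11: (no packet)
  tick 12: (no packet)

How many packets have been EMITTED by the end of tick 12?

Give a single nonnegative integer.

Tick 1: [PARSE:P1(v=13,ok=F), VALIDATE:-, TRANSFORM:-, EMIT:-] out:-; in:P1
Tick 2: [PARSE:-, VALIDATE:P1(v=13,ok=F), TRANSFORM:-, EMIT:-] out:-; in:-
Tick 3: [PARSE:-, VALIDATE:-, TRANSFORM:P1(v=0,ok=F), EMIT:-] out:-; in:-
Tick 4: [PARSE:P2(v=3,ok=F), VALIDATE:-, TRANSFORM:-, EMIT:P1(v=0,ok=F)] out:-; in:P2
Tick 5: [PARSE:-, VALIDATE:P2(v=3,ok=F), TRANSFORM:-, EMIT:-] out:P1(v=0); in:-
Tick 6: [PARSE:-, VALIDATE:-, TRANSFORM:P2(v=0,ok=F), EMIT:-] out:-; in:-
Tick 7: [PARSE:P3(v=11,ok=F), VALIDATE:-, TRANSFORM:-, EMIT:P2(v=0,ok=F)] out:-; in:P3
Tick 8: [PARSE:-, VALIDATE:P3(v=11,ok=F), TRANSFORM:-, EMIT:-] out:P2(v=0); in:-
Tick 9: [PARSE:P4(v=9,ok=F), VALIDATE:-, TRANSFORM:P3(v=0,ok=F), EMIT:-] out:-; in:P4
Tick 10: [PARSE:P5(v=13,ok=F), VALIDATE:P4(v=9,ok=T), TRANSFORM:-, EMIT:P3(v=0,ok=F)] out:-; in:P5
Tick 11: [PARSE:-, VALIDATE:P5(v=13,ok=F), TRANSFORM:P4(v=45,ok=T), EMIT:-] out:P3(v=0); in:-
Tick 12: [PARSE:-, VALIDATE:-, TRANSFORM:P5(v=0,ok=F), EMIT:P4(v=45,ok=T)] out:-; in:-
Emitted by tick 12: ['P1', 'P2', 'P3']

Answer: 3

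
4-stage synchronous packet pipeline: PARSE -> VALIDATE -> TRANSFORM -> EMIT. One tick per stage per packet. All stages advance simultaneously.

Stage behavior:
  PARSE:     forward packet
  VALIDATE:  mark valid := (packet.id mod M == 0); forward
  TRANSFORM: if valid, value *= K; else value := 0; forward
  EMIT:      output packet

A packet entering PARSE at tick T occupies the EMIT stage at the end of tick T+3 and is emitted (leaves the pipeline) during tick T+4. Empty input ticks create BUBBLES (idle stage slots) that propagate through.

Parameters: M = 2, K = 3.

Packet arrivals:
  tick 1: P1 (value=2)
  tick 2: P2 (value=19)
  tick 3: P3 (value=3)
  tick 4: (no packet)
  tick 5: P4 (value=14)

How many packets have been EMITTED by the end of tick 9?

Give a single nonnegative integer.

Answer: 4

Derivation:
Tick 1: [PARSE:P1(v=2,ok=F), VALIDATE:-, TRANSFORM:-, EMIT:-] out:-; in:P1
Tick 2: [PARSE:P2(v=19,ok=F), VALIDATE:P1(v=2,ok=F), TRANSFORM:-, EMIT:-] out:-; in:P2
Tick 3: [PARSE:P3(v=3,ok=F), VALIDATE:P2(v=19,ok=T), TRANSFORM:P1(v=0,ok=F), EMIT:-] out:-; in:P3
Tick 4: [PARSE:-, VALIDATE:P3(v=3,ok=F), TRANSFORM:P2(v=57,ok=T), EMIT:P1(v=0,ok=F)] out:-; in:-
Tick 5: [PARSE:P4(v=14,ok=F), VALIDATE:-, TRANSFORM:P3(v=0,ok=F), EMIT:P2(v=57,ok=T)] out:P1(v=0); in:P4
Tick 6: [PARSE:-, VALIDATE:P4(v=14,ok=T), TRANSFORM:-, EMIT:P3(v=0,ok=F)] out:P2(v=57); in:-
Tick 7: [PARSE:-, VALIDATE:-, TRANSFORM:P4(v=42,ok=T), EMIT:-] out:P3(v=0); in:-
Tick 8: [PARSE:-, VALIDATE:-, TRANSFORM:-, EMIT:P4(v=42,ok=T)] out:-; in:-
Tick 9: [PARSE:-, VALIDATE:-, TRANSFORM:-, EMIT:-] out:P4(v=42); in:-
Emitted by tick 9: ['P1', 'P2', 'P3', 'P4']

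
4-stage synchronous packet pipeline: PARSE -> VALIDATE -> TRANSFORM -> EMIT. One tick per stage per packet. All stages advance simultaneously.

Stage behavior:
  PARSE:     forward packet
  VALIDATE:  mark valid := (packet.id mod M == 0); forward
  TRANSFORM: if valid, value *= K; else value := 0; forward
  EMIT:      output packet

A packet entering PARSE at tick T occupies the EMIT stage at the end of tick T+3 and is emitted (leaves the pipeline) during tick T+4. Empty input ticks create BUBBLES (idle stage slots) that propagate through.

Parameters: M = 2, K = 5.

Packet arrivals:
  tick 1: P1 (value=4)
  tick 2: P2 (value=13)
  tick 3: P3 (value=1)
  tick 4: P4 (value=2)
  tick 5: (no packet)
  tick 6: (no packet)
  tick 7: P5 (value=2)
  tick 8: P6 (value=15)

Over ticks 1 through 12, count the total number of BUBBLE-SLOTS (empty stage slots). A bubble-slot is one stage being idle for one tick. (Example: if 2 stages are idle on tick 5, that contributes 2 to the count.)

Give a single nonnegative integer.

Tick 1: [PARSE:P1(v=4,ok=F), VALIDATE:-, TRANSFORM:-, EMIT:-] out:-; bubbles=3
Tick 2: [PARSE:P2(v=13,ok=F), VALIDATE:P1(v=4,ok=F), TRANSFORM:-, EMIT:-] out:-; bubbles=2
Tick 3: [PARSE:P3(v=1,ok=F), VALIDATE:P2(v=13,ok=T), TRANSFORM:P1(v=0,ok=F), EMIT:-] out:-; bubbles=1
Tick 4: [PARSE:P4(v=2,ok=F), VALIDATE:P3(v=1,ok=F), TRANSFORM:P2(v=65,ok=T), EMIT:P1(v=0,ok=F)] out:-; bubbles=0
Tick 5: [PARSE:-, VALIDATE:P4(v=2,ok=T), TRANSFORM:P3(v=0,ok=F), EMIT:P2(v=65,ok=T)] out:P1(v=0); bubbles=1
Tick 6: [PARSE:-, VALIDATE:-, TRANSFORM:P4(v=10,ok=T), EMIT:P3(v=0,ok=F)] out:P2(v=65); bubbles=2
Tick 7: [PARSE:P5(v=2,ok=F), VALIDATE:-, TRANSFORM:-, EMIT:P4(v=10,ok=T)] out:P3(v=0); bubbles=2
Tick 8: [PARSE:P6(v=15,ok=F), VALIDATE:P5(v=2,ok=F), TRANSFORM:-, EMIT:-] out:P4(v=10); bubbles=2
Tick 9: [PARSE:-, VALIDATE:P6(v=15,ok=T), TRANSFORM:P5(v=0,ok=F), EMIT:-] out:-; bubbles=2
Tick 10: [PARSE:-, VALIDATE:-, TRANSFORM:P6(v=75,ok=T), EMIT:P5(v=0,ok=F)] out:-; bubbles=2
Tick 11: [PARSE:-, VALIDATE:-, TRANSFORM:-, EMIT:P6(v=75,ok=T)] out:P5(v=0); bubbles=3
Tick 12: [PARSE:-, VALIDATE:-, TRANSFORM:-, EMIT:-] out:P6(v=75); bubbles=4
Total bubble-slots: 24

Answer: 24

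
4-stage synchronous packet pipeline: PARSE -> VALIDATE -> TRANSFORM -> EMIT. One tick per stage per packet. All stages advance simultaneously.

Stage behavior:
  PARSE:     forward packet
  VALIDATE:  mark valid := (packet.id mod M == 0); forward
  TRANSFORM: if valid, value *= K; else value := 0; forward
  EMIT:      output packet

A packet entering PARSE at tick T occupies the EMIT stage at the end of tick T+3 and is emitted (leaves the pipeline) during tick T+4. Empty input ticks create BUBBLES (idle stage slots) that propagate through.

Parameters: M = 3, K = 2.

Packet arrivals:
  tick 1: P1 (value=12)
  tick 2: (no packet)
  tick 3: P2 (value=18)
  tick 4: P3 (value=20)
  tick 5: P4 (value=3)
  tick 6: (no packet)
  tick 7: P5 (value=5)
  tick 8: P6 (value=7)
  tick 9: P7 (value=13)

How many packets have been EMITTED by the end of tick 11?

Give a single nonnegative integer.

Answer: 5

Derivation:
Tick 1: [PARSE:P1(v=12,ok=F), VALIDATE:-, TRANSFORM:-, EMIT:-] out:-; in:P1
Tick 2: [PARSE:-, VALIDATE:P1(v=12,ok=F), TRANSFORM:-, EMIT:-] out:-; in:-
Tick 3: [PARSE:P2(v=18,ok=F), VALIDATE:-, TRANSFORM:P1(v=0,ok=F), EMIT:-] out:-; in:P2
Tick 4: [PARSE:P3(v=20,ok=F), VALIDATE:P2(v=18,ok=F), TRANSFORM:-, EMIT:P1(v=0,ok=F)] out:-; in:P3
Tick 5: [PARSE:P4(v=3,ok=F), VALIDATE:P3(v=20,ok=T), TRANSFORM:P2(v=0,ok=F), EMIT:-] out:P1(v=0); in:P4
Tick 6: [PARSE:-, VALIDATE:P4(v=3,ok=F), TRANSFORM:P3(v=40,ok=T), EMIT:P2(v=0,ok=F)] out:-; in:-
Tick 7: [PARSE:P5(v=5,ok=F), VALIDATE:-, TRANSFORM:P4(v=0,ok=F), EMIT:P3(v=40,ok=T)] out:P2(v=0); in:P5
Tick 8: [PARSE:P6(v=7,ok=F), VALIDATE:P5(v=5,ok=F), TRANSFORM:-, EMIT:P4(v=0,ok=F)] out:P3(v=40); in:P6
Tick 9: [PARSE:P7(v=13,ok=F), VALIDATE:P6(v=7,ok=T), TRANSFORM:P5(v=0,ok=F), EMIT:-] out:P4(v=0); in:P7
Tick 10: [PARSE:-, VALIDATE:P7(v=13,ok=F), TRANSFORM:P6(v=14,ok=T), EMIT:P5(v=0,ok=F)] out:-; in:-
Tick 11: [PARSE:-, VALIDATE:-, TRANSFORM:P7(v=0,ok=F), EMIT:P6(v=14,ok=T)] out:P5(v=0); in:-
Emitted by tick 11: ['P1', 'P2', 'P3', 'P4', 'P5']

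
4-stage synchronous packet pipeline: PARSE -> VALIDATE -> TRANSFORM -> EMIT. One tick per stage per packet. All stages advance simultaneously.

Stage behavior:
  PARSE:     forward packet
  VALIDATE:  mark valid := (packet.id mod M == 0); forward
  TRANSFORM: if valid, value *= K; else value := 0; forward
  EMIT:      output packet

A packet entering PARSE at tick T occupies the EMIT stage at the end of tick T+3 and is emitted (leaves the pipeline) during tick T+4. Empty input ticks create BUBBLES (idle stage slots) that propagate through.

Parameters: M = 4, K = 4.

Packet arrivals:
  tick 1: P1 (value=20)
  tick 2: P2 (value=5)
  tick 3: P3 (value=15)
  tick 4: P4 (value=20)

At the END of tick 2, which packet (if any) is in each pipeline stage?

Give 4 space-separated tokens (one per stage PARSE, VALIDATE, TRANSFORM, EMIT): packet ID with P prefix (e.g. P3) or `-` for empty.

Answer: P2 P1 - -

Derivation:
Tick 1: [PARSE:P1(v=20,ok=F), VALIDATE:-, TRANSFORM:-, EMIT:-] out:-; in:P1
Tick 2: [PARSE:P2(v=5,ok=F), VALIDATE:P1(v=20,ok=F), TRANSFORM:-, EMIT:-] out:-; in:P2
At end of tick 2: ['P2', 'P1', '-', '-']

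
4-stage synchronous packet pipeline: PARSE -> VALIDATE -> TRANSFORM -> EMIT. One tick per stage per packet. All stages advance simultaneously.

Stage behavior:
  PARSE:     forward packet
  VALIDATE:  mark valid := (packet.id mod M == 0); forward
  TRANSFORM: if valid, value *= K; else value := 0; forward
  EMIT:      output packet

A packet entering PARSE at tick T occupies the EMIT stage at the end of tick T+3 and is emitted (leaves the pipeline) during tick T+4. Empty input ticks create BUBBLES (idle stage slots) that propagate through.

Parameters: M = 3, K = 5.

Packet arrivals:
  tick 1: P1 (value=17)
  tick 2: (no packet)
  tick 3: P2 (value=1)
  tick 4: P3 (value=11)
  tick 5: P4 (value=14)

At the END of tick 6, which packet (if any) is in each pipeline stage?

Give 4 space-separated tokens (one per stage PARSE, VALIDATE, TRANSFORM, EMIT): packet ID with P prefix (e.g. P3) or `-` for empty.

Tick 1: [PARSE:P1(v=17,ok=F), VALIDATE:-, TRANSFORM:-, EMIT:-] out:-; in:P1
Tick 2: [PARSE:-, VALIDATE:P1(v=17,ok=F), TRANSFORM:-, EMIT:-] out:-; in:-
Tick 3: [PARSE:P2(v=1,ok=F), VALIDATE:-, TRANSFORM:P1(v=0,ok=F), EMIT:-] out:-; in:P2
Tick 4: [PARSE:P3(v=11,ok=F), VALIDATE:P2(v=1,ok=F), TRANSFORM:-, EMIT:P1(v=0,ok=F)] out:-; in:P3
Tick 5: [PARSE:P4(v=14,ok=F), VALIDATE:P3(v=11,ok=T), TRANSFORM:P2(v=0,ok=F), EMIT:-] out:P1(v=0); in:P4
Tick 6: [PARSE:-, VALIDATE:P4(v=14,ok=F), TRANSFORM:P3(v=55,ok=T), EMIT:P2(v=0,ok=F)] out:-; in:-
At end of tick 6: ['-', 'P4', 'P3', 'P2']

Answer: - P4 P3 P2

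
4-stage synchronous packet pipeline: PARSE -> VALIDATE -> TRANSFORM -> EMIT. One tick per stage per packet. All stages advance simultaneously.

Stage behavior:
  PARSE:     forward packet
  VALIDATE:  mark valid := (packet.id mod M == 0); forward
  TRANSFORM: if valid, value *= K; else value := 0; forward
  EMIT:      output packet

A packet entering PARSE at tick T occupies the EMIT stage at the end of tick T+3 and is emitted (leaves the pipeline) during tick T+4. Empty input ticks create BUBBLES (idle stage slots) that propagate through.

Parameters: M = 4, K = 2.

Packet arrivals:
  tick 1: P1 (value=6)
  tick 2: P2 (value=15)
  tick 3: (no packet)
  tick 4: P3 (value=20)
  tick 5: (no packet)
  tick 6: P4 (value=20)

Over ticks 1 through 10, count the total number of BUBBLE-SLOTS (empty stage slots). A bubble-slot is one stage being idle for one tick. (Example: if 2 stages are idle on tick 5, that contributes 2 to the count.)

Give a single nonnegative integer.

Tick 1: [PARSE:P1(v=6,ok=F), VALIDATE:-, TRANSFORM:-, EMIT:-] out:-; bubbles=3
Tick 2: [PARSE:P2(v=15,ok=F), VALIDATE:P1(v=6,ok=F), TRANSFORM:-, EMIT:-] out:-; bubbles=2
Tick 3: [PARSE:-, VALIDATE:P2(v=15,ok=F), TRANSFORM:P1(v=0,ok=F), EMIT:-] out:-; bubbles=2
Tick 4: [PARSE:P3(v=20,ok=F), VALIDATE:-, TRANSFORM:P2(v=0,ok=F), EMIT:P1(v=0,ok=F)] out:-; bubbles=1
Tick 5: [PARSE:-, VALIDATE:P3(v=20,ok=F), TRANSFORM:-, EMIT:P2(v=0,ok=F)] out:P1(v=0); bubbles=2
Tick 6: [PARSE:P4(v=20,ok=F), VALIDATE:-, TRANSFORM:P3(v=0,ok=F), EMIT:-] out:P2(v=0); bubbles=2
Tick 7: [PARSE:-, VALIDATE:P4(v=20,ok=T), TRANSFORM:-, EMIT:P3(v=0,ok=F)] out:-; bubbles=2
Tick 8: [PARSE:-, VALIDATE:-, TRANSFORM:P4(v=40,ok=T), EMIT:-] out:P3(v=0); bubbles=3
Tick 9: [PARSE:-, VALIDATE:-, TRANSFORM:-, EMIT:P4(v=40,ok=T)] out:-; bubbles=3
Tick 10: [PARSE:-, VALIDATE:-, TRANSFORM:-, EMIT:-] out:P4(v=40); bubbles=4
Total bubble-slots: 24

Answer: 24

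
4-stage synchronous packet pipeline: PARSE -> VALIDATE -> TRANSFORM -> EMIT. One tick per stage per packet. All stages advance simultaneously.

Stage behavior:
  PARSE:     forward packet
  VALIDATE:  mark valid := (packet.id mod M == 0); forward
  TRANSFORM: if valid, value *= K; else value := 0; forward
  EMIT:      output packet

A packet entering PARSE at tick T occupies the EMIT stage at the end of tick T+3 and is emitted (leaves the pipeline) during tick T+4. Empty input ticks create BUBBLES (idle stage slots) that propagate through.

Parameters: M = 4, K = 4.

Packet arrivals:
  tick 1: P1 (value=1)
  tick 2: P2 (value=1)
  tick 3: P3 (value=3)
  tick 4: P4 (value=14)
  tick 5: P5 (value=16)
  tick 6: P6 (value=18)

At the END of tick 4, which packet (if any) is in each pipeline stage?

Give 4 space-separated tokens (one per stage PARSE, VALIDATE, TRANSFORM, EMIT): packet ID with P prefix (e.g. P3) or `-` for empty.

Answer: P4 P3 P2 P1

Derivation:
Tick 1: [PARSE:P1(v=1,ok=F), VALIDATE:-, TRANSFORM:-, EMIT:-] out:-; in:P1
Tick 2: [PARSE:P2(v=1,ok=F), VALIDATE:P1(v=1,ok=F), TRANSFORM:-, EMIT:-] out:-; in:P2
Tick 3: [PARSE:P3(v=3,ok=F), VALIDATE:P2(v=1,ok=F), TRANSFORM:P1(v=0,ok=F), EMIT:-] out:-; in:P3
Tick 4: [PARSE:P4(v=14,ok=F), VALIDATE:P3(v=3,ok=F), TRANSFORM:P2(v=0,ok=F), EMIT:P1(v=0,ok=F)] out:-; in:P4
At end of tick 4: ['P4', 'P3', 'P2', 'P1']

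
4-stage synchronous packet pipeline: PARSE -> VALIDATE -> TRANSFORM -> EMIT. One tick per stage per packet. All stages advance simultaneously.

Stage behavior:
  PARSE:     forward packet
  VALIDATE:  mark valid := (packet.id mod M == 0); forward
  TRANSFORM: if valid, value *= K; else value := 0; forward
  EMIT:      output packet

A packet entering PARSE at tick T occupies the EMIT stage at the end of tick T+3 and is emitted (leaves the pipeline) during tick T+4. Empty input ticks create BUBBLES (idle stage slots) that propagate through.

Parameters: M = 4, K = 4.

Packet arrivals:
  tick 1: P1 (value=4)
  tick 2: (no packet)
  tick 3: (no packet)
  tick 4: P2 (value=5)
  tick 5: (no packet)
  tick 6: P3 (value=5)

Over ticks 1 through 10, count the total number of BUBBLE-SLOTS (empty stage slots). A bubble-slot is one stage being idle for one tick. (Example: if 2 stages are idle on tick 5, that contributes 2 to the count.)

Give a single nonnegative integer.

Tick 1: [PARSE:P1(v=4,ok=F), VALIDATE:-, TRANSFORM:-, EMIT:-] out:-; bubbles=3
Tick 2: [PARSE:-, VALIDATE:P1(v=4,ok=F), TRANSFORM:-, EMIT:-] out:-; bubbles=3
Tick 3: [PARSE:-, VALIDATE:-, TRANSFORM:P1(v=0,ok=F), EMIT:-] out:-; bubbles=3
Tick 4: [PARSE:P2(v=5,ok=F), VALIDATE:-, TRANSFORM:-, EMIT:P1(v=0,ok=F)] out:-; bubbles=2
Tick 5: [PARSE:-, VALIDATE:P2(v=5,ok=F), TRANSFORM:-, EMIT:-] out:P1(v=0); bubbles=3
Tick 6: [PARSE:P3(v=5,ok=F), VALIDATE:-, TRANSFORM:P2(v=0,ok=F), EMIT:-] out:-; bubbles=2
Tick 7: [PARSE:-, VALIDATE:P3(v=5,ok=F), TRANSFORM:-, EMIT:P2(v=0,ok=F)] out:-; bubbles=2
Tick 8: [PARSE:-, VALIDATE:-, TRANSFORM:P3(v=0,ok=F), EMIT:-] out:P2(v=0); bubbles=3
Tick 9: [PARSE:-, VALIDATE:-, TRANSFORM:-, EMIT:P3(v=0,ok=F)] out:-; bubbles=3
Tick 10: [PARSE:-, VALIDATE:-, TRANSFORM:-, EMIT:-] out:P3(v=0); bubbles=4
Total bubble-slots: 28

Answer: 28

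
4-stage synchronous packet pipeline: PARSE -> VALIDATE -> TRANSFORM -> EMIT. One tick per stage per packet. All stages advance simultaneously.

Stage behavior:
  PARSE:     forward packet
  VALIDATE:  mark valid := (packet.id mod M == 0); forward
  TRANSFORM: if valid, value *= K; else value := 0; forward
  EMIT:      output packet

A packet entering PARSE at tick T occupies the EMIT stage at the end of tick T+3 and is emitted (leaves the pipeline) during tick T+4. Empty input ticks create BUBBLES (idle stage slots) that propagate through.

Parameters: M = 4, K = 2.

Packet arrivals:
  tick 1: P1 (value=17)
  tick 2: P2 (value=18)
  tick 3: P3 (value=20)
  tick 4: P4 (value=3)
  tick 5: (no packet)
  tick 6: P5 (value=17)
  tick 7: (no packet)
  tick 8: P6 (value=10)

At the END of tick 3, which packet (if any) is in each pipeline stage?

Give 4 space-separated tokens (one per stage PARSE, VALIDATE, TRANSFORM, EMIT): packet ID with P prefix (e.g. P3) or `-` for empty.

Tick 1: [PARSE:P1(v=17,ok=F), VALIDATE:-, TRANSFORM:-, EMIT:-] out:-; in:P1
Tick 2: [PARSE:P2(v=18,ok=F), VALIDATE:P1(v=17,ok=F), TRANSFORM:-, EMIT:-] out:-; in:P2
Tick 3: [PARSE:P3(v=20,ok=F), VALIDATE:P2(v=18,ok=F), TRANSFORM:P1(v=0,ok=F), EMIT:-] out:-; in:P3
At end of tick 3: ['P3', 'P2', 'P1', '-']

Answer: P3 P2 P1 -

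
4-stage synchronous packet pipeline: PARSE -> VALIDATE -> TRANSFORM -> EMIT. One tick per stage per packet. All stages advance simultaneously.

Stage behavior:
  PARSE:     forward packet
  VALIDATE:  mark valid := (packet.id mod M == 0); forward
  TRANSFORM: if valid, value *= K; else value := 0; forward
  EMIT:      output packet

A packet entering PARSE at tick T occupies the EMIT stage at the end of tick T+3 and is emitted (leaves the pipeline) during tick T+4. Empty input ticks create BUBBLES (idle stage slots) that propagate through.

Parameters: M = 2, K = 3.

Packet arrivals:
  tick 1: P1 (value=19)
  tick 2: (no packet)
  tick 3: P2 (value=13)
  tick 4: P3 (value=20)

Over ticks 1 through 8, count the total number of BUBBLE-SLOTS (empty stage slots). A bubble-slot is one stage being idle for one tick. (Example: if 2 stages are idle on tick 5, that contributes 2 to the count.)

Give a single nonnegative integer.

Tick 1: [PARSE:P1(v=19,ok=F), VALIDATE:-, TRANSFORM:-, EMIT:-] out:-; bubbles=3
Tick 2: [PARSE:-, VALIDATE:P1(v=19,ok=F), TRANSFORM:-, EMIT:-] out:-; bubbles=3
Tick 3: [PARSE:P2(v=13,ok=F), VALIDATE:-, TRANSFORM:P1(v=0,ok=F), EMIT:-] out:-; bubbles=2
Tick 4: [PARSE:P3(v=20,ok=F), VALIDATE:P2(v=13,ok=T), TRANSFORM:-, EMIT:P1(v=0,ok=F)] out:-; bubbles=1
Tick 5: [PARSE:-, VALIDATE:P3(v=20,ok=F), TRANSFORM:P2(v=39,ok=T), EMIT:-] out:P1(v=0); bubbles=2
Tick 6: [PARSE:-, VALIDATE:-, TRANSFORM:P3(v=0,ok=F), EMIT:P2(v=39,ok=T)] out:-; bubbles=2
Tick 7: [PARSE:-, VALIDATE:-, TRANSFORM:-, EMIT:P3(v=0,ok=F)] out:P2(v=39); bubbles=3
Tick 8: [PARSE:-, VALIDATE:-, TRANSFORM:-, EMIT:-] out:P3(v=0); bubbles=4
Total bubble-slots: 20

Answer: 20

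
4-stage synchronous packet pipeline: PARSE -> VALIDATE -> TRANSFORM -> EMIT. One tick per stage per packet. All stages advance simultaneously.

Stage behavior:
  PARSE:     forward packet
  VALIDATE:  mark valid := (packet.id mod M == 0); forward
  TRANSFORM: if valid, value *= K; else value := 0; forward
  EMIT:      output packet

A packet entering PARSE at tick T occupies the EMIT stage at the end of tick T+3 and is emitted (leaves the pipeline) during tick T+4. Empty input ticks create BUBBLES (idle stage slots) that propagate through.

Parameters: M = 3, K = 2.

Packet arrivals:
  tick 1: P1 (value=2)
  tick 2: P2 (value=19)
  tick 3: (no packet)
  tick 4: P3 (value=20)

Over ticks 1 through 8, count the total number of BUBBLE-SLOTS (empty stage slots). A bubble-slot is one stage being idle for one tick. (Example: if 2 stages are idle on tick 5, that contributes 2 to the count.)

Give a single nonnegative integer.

Answer: 20

Derivation:
Tick 1: [PARSE:P1(v=2,ok=F), VALIDATE:-, TRANSFORM:-, EMIT:-] out:-; bubbles=3
Tick 2: [PARSE:P2(v=19,ok=F), VALIDATE:P1(v=2,ok=F), TRANSFORM:-, EMIT:-] out:-; bubbles=2
Tick 3: [PARSE:-, VALIDATE:P2(v=19,ok=F), TRANSFORM:P1(v=0,ok=F), EMIT:-] out:-; bubbles=2
Tick 4: [PARSE:P3(v=20,ok=F), VALIDATE:-, TRANSFORM:P2(v=0,ok=F), EMIT:P1(v=0,ok=F)] out:-; bubbles=1
Tick 5: [PARSE:-, VALIDATE:P3(v=20,ok=T), TRANSFORM:-, EMIT:P2(v=0,ok=F)] out:P1(v=0); bubbles=2
Tick 6: [PARSE:-, VALIDATE:-, TRANSFORM:P3(v=40,ok=T), EMIT:-] out:P2(v=0); bubbles=3
Tick 7: [PARSE:-, VALIDATE:-, TRANSFORM:-, EMIT:P3(v=40,ok=T)] out:-; bubbles=3
Tick 8: [PARSE:-, VALIDATE:-, TRANSFORM:-, EMIT:-] out:P3(v=40); bubbles=4
Total bubble-slots: 20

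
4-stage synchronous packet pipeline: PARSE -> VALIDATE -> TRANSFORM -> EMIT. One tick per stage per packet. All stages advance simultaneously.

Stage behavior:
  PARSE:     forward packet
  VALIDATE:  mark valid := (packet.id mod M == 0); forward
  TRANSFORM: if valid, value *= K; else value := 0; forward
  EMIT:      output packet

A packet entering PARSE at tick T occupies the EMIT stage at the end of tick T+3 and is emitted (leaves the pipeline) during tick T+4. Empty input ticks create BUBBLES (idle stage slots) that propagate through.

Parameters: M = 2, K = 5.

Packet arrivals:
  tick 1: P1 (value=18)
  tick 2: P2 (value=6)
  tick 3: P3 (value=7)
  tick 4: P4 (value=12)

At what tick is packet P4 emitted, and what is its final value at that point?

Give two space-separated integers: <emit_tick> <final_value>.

Tick 1: [PARSE:P1(v=18,ok=F), VALIDATE:-, TRANSFORM:-, EMIT:-] out:-; in:P1
Tick 2: [PARSE:P2(v=6,ok=F), VALIDATE:P1(v=18,ok=F), TRANSFORM:-, EMIT:-] out:-; in:P2
Tick 3: [PARSE:P3(v=7,ok=F), VALIDATE:P2(v=6,ok=T), TRANSFORM:P1(v=0,ok=F), EMIT:-] out:-; in:P3
Tick 4: [PARSE:P4(v=12,ok=F), VALIDATE:P3(v=7,ok=F), TRANSFORM:P2(v=30,ok=T), EMIT:P1(v=0,ok=F)] out:-; in:P4
Tick 5: [PARSE:-, VALIDATE:P4(v=12,ok=T), TRANSFORM:P3(v=0,ok=F), EMIT:P2(v=30,ok=T)] out:P1(v=0); in:-
Tick 6: [PARSE:-, VALIDATE:-, TRANSFORM:P4(v=60,ok=T), EMIT:P3(v=0,ok=F)] out:P2(v=30); in:-
Tick 7: [PARSE:-, VALIDATE:-, TRANSFORM:-, EMIT:P4(v=60,ok=T)] out:P3(v=0); in:-
Tick 8: [PARSE:-, VALIDATE:-, TRANSFORM:-, EMIT:-] out:P4(v=60); in:-
P4: arrives tick 4, valid=True (id=4, id%2=0), emit tick 8, final value 60

Answer: 8 60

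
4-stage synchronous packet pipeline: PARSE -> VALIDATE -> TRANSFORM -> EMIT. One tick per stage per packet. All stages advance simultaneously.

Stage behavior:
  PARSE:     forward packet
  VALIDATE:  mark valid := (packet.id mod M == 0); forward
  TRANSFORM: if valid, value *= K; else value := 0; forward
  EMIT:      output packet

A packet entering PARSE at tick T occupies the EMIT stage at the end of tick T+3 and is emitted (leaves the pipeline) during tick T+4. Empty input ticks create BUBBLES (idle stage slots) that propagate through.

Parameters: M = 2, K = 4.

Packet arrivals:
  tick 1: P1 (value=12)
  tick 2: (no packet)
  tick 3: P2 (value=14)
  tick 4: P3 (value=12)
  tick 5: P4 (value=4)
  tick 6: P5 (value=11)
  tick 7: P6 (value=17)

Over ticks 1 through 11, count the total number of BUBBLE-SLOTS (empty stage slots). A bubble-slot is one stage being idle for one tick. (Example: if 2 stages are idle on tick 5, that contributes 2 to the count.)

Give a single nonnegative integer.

Tick 1: [PARSE:P1(v=12,ok=F), VALIDATE:-, TRANSFORM:-, EMIT:-] out:-; bubbles=3
Tick 2: [PARSE:-, VALIDATE:P1(v=12,ok=F), TRANSFORM:-, EMIT:-] out:-; bubbles=3
Tick 3: [PARSE:P2(v=14,ok=F), VALIDATE:-, TRANSFORM:P1(v=0,ok=F), EMIT:-] out:-; bubbles=2
Tick 4: [PARSE:P3(v=12,ok=F), VALIDATE:P2(v=14,ok=T), TRANSFORM:-, EMIT:P1(v=0,ok=F)] out:-; bubbles=1
Tick 5: [PARSE:P4(v=4,ok=F), VALIDATE:P3(v=12,ok=F), TRANSFORM:P2(v=56,ok=T), EMIT:-] out:P1(v=0); bubbles=1
Tick 6: [PARSE:P5(v=11,ok=F), VALIDATE:P4(v=4,ok=T), TRANSFORM:P3(v=0,ok=F), EMIT:P2(v=56,ok=T)] out:-; bubbles=0
Tick 7: [PARSE:P6(v=17,ok=F), VALIDATE:P5(v=11,ok=F), TRANSFORM:P4(v=16,ok=T), EMIT:P3(v=0,ok=F)] out:P2(v=56); bubbles=0
Tick 8: [PARSE:-, VALIDATE:P6(v=17,ok=T), TRANSFORM:P5(v=0,ok=F), EMIT:P4(v=16,ok=T)] out:P3(v=0); bubbles=1
Tick 9: [PARSE:-, VALIDATE:-, TRANSFORM:P6(v=68,ok=T), EMIT:P5(v=0,ok=F)] out:P4(v=16); bubbles=2
Tick 10: [PARSE:-, VALIDATE:-, TRANSFORM:-, EMIT:P6(v=68,ok=T)] out:P5(v=0); bubbles=3
Tick 11: [PARSE:-, VALIDATE:-, TRANSFORM:-, EMIT:-] out:P6(v=68); bubbles=4
Total bubble-slots: 20

Answer: 20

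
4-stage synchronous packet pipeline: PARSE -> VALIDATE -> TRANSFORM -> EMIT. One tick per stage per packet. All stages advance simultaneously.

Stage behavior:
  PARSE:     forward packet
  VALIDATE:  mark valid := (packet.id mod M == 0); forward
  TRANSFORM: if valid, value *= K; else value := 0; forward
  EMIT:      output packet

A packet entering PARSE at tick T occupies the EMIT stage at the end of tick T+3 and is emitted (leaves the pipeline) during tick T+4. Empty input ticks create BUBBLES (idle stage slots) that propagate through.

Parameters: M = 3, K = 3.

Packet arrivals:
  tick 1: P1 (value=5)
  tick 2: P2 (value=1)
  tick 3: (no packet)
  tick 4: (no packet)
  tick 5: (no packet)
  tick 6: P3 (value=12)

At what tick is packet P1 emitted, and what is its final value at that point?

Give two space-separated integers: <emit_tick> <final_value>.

Answer: 5 0

Derivation:
Tick 1: [PARSE:P1(v=5,ok=F), VALIDATE:-, TRANSFORM:-, EMIT:-] out:-; in:P1
Tick 2: [PARSE:P2(v=1,ok=F), VALIDATE:P1(v=5,ok=F), TRANSFORM:-, EMIT:-] out:-; in:P2
Tick 3: [PARSE:-, VALIDATE:P2(v=1,ok=F), TRANSFORM:P1(v=0,ok=F), EMIT:-] out:-; in:-
Tick 4: [PARSE:-, VALIDATE:-, TRANSFORM:P2(v=0,ok=F), EMIT:P1(v=0,ok=F)] out:-; in:-
Tick 5: [PARSE:-, VALIDATE:-, TRANSFORM:-, EMIT:P2(v=0,ok=F)] out:P1(v=0); in:-
Tick 6: [PARSE:P3(v=12,ok=F), VALIDATE:-, TRANSFORM:-, EMIT:-] out:P2(v=0); in:P3
Tick 7: [PARSE:-, VALIDATE:P3(v=12,ok=T), TRANSFORM:-, EMIT:-] out:-; in:-
Tick 8: [PARSE:-, VALIDATE:-, TRANSFORM:P3(v=36,ok=T), EMIT:-] out:-; in:-
Tick 9: [PARSE:-, VALIDATE:-, TRANSFORM:-, EMIT:P3(v=36,ok=T)] out:-; in:-
Tick 10: [PARSE:-, VALIDATE:-, TRANSFORM:-, EMIT:-] out:P3(v=36); in:-
P1: arrives tick 1, valid=False (id=1, id%3=1), emit tick 5, final value 0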